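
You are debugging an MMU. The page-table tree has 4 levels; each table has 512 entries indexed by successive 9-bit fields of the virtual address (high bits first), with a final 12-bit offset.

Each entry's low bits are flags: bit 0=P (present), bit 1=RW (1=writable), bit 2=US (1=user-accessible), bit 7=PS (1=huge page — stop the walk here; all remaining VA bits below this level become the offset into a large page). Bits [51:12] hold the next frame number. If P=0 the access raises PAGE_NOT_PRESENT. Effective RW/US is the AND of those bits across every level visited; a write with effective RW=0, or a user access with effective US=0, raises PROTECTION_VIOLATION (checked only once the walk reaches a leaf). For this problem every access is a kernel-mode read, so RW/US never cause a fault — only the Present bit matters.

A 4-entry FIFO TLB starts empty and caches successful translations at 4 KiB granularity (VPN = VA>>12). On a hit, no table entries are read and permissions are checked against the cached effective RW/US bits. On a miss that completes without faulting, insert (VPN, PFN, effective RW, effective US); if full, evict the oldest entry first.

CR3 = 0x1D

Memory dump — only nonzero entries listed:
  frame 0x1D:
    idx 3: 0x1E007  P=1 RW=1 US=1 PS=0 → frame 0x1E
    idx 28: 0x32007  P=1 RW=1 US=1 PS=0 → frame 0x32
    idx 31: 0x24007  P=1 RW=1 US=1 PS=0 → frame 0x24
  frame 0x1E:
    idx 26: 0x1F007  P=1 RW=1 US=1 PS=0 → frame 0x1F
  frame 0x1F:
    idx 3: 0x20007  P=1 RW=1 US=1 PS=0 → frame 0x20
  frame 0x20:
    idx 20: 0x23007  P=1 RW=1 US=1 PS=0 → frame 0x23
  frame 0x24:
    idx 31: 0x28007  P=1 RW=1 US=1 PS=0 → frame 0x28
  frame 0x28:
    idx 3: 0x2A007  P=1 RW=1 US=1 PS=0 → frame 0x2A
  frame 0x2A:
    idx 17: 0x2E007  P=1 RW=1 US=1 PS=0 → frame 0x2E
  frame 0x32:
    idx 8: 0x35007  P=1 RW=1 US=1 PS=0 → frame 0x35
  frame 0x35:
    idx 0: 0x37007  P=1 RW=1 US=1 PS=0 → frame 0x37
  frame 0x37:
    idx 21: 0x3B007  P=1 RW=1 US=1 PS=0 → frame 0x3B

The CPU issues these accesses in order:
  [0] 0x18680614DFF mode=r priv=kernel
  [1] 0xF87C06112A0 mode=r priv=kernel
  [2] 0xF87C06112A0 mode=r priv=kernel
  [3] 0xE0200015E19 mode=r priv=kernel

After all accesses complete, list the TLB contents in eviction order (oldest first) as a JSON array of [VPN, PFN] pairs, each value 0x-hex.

Trace:
#0 VA=0x18680614DFF (r,kernel):
  lvl0: tbl 0x1D, slot 3 ⇒ 0x1E007 (P1/RW1/US1/PS0)
  lvl1: tbl 0x1E, slot 26 ⇒ 0x1F007 (P1/RW1/US1/PS0)
  lvl2: tbl 0x1F, slot 3 ⇒ 0x20007 (P1/RW1/US1/PS0)
  lvl3: tbl 0x20, slot 20 ⇒ 0x23007 (P1/RW1/US1/PS0)
  → PA=0x23DFF  (4 entries read)
#1 VA=0xF87C06112A0 (r,kernel):
  lvl0: tbl 0x1D, slot 31 ⇒ 0x24007 (P1/RW1/US1/PS0)
  lvl1: tbl 0x24, slot 31 ⇒ 0x28007 (P1/RW1/US1/PS0)
  lvl2: tbl 0x28, slot 3 ⇒ 0x2A007 (P1/RW1/US1/PS0)
  lvl3: tbl 0x2A, slot 17 ⇒ 0x2E007 (P1/RW1/US1/PS0)
  → PA=0x2E2A0  (4 entries read)
#2 VA=0xF87C06112A0 (r,kernel):
  TLB hit vpn=0xF87C0611 → PA=0x2E2A0
#3 VA=0xE0200015E19 (r,kernel):
  lvl0: tbl 0x1D, slot 28 ⇒ 0x32007 (P1/RW1/US1/PS0)
  lvl1: tbl 0x32, slot 8 ⇒ 0x35007 (P1/RW1/US1/PS0)
  lvl2: tbl 0x35, slot 0 ⇒ 0x37007 (P1/RW1/US1/PS0)
  lvl3: tbl 0x37, slot 21 ⇒ 0x3B007 (P1/RW1/US1/PS0)
  → PA=0x3BE19  (4 entries read)

TLB: [["0x18680614", "0x23"], ["0xF87C0611", "0x2E"], ["0xE0200015", "0x3B"]]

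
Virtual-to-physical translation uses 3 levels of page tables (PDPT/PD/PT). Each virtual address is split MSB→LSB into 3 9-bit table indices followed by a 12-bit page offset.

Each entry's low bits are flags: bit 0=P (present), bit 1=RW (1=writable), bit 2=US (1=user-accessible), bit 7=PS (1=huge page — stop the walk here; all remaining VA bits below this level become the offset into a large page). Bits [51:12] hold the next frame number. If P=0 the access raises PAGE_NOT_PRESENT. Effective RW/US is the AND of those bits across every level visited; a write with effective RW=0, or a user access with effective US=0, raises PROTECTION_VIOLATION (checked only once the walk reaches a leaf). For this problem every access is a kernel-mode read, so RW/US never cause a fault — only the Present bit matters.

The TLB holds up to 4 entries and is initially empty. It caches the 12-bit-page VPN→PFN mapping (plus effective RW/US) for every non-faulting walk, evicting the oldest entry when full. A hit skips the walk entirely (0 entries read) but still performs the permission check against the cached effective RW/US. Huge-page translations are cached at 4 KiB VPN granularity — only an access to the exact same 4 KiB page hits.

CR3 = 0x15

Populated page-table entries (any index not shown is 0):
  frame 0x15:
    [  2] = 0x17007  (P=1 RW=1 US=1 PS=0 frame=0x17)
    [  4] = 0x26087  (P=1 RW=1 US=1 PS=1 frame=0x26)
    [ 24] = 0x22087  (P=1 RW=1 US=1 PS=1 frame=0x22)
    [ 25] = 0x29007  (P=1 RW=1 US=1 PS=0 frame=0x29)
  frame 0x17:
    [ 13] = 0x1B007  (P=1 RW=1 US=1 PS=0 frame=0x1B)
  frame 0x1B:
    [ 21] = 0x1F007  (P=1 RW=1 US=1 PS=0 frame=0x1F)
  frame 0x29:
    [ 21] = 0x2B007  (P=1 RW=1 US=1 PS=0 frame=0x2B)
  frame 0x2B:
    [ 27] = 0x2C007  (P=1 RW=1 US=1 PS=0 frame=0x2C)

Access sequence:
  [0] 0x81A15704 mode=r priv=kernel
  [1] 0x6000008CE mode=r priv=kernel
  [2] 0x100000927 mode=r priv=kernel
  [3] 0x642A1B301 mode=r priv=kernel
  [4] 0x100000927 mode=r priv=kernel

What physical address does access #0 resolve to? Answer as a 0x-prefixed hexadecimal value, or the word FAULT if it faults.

Walk each access:
#0 VA=0x81A15704 (r,kernel):
  L0 @0x15[2] → 0x17007  P=1,RW=1,US=1,PS=0
  L1 @0x17[13] → 0x1B007  P=1,RW=1,US=1,PS=0
  L2 @0x1B[21] → 0x1F007  P=1,RW=1,US=1,PS=0
  ⇒ phys 0x1F704  [3 reads]
#1 VA=0x6000008CE (r,kernel):
  L0 @0x15[24] → 0x22087  P=1,RW=1,US=1,PS=1
  ⇒ phys 0x228CE (huge @L0)  [1 reads]
#2 VA=0x100000927 (r,kernel):
  L0 @0x15[4] → 0x26087  P=1,RW=1,US=1,PS=1
  ⇒ phys 0x26927 (huge @L0)  [1 reads]
#3 VA=0x642A1B301 (r,kernel):
  L0 @0x15[25] → 0x29007  P=1,RW=1,US=1,PS=0
  L1 @0x29[21] → 0x2B007  P=1,RW=1,US=1,PS=0
  L2 @0x2B[27] → 0x2C007  P=1,RW=1,US=1,PS=0
  ⇒ phys 0x2C301  [3 reads]
#4 VA=0x100000927 (r,kernel):
  TLB hit vpn=0x100000 → PA=0x26927

Access #0 PA: 0x1F704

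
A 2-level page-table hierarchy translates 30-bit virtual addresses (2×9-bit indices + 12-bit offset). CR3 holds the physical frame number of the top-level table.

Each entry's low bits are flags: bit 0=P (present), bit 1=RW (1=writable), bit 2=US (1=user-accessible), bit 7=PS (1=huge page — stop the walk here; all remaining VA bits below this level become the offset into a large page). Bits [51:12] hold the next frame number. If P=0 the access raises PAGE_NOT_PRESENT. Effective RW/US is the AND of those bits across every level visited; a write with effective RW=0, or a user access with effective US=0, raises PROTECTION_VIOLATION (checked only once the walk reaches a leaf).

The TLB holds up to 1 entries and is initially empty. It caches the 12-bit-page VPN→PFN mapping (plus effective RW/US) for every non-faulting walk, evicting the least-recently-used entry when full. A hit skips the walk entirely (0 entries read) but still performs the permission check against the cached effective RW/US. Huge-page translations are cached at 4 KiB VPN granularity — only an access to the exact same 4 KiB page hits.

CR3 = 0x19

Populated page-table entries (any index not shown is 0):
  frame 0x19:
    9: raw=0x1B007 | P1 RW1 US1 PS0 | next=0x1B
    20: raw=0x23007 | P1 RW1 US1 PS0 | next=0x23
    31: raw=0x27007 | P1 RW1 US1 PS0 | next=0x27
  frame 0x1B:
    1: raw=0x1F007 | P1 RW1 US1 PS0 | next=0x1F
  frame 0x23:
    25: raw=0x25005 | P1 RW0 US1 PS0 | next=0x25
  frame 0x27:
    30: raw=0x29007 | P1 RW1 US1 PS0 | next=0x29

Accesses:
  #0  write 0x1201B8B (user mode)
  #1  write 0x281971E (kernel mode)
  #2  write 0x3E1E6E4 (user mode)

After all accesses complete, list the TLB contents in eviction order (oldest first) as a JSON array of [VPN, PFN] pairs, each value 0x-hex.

Per-access translation:
#0 VA=0x1201B8B (w,user):
  lvl0: tbl 0x19, slot 9 ⇒ 0x1B007 (P1/RW1/US1/PS0)
  lvl1: tbl 0x1B, slot 1 ⇒ 0x1F007 (P1/RW1/US1/PS0)
  ✓ 0x1FB8B  — 2 lookups
#1 VA=0x281971E (w,kernel):
  lvl0: tbl 0x19, slot 20 ⇒ 0x23007 (P1/RW1/US1/PS0)
  lvl1: tbl 0x23, slot 25 ⇒ 0x25005 (P1/RW0/US1/PS0)
  ✗ PROTECTION_VIOLATION  [2 reads]
#2 VA=0x3E1E6E4 (w,user):
  lvl0: tbl 0x19, slot 31 ⇒ 0x27007 (P1/RW1/US1/PS0)
  lvl1: tbl 0x27, slot 30 ⇒ 0x29007 (P1/RW1/US1/PS0)
  ✓ 0x296E4  — 2 lookups

TLB: [["0x3E1E", "0x29"]]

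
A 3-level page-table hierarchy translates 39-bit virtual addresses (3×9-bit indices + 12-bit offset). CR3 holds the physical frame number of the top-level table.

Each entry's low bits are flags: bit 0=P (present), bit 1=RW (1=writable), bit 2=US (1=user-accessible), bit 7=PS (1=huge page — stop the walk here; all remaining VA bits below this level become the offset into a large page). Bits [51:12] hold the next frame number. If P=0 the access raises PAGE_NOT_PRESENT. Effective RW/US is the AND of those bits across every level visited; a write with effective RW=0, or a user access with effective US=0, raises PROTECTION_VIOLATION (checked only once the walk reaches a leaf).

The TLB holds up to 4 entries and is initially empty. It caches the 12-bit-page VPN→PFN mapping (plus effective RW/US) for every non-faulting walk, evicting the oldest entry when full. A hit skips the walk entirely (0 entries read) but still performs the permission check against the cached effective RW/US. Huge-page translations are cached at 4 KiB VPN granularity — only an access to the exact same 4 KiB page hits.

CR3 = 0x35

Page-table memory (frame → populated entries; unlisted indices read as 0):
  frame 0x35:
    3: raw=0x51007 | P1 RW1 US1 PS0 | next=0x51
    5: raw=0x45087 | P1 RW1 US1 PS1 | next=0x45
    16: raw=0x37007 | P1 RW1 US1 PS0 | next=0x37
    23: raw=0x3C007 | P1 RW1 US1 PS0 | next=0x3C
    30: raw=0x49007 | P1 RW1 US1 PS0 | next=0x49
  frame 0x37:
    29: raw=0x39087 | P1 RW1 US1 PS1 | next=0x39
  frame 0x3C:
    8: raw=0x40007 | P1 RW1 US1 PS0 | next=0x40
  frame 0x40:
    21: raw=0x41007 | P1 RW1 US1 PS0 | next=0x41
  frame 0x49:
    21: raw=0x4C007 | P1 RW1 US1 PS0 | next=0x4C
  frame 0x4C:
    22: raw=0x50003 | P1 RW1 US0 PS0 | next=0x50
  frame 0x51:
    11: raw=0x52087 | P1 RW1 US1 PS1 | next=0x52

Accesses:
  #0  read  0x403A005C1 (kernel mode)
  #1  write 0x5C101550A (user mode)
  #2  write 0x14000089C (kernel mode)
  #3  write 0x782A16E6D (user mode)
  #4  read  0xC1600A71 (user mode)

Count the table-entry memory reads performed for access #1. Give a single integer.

Per-access translation:
#0 VA=0x403A005C1 (r,kernel):
  L0 @0x35[16] → 0x37007  P=1,RW=1,US=1,PS=0
  L1 @0x37[29] → 0x39087  P=1,RW=1,US=1,PS=1
  → PA=0x395C1 (huge @L1)  (2 entries read)
#1 VA=0x5C101550A (w,user):
  L0 @0x35[23] → 0x3C007  P=1,RW=1,US=1,PS=0
  L1 @0x3C[8] → 0x40007  P=1,RW=1,US=1,PS=0
  L2 @0x40[21] → 0x41007  P=1,RW=1,US=1,PS=0
  → PA=0x4150A  (3 entries read)
#2 VA=0x14000089C (w,kernel):
  L0 @0x35[5] → 0x45087  P=1,RW=1,US=1,PS=1
  → PA=0x4589C (huge @L0)  (1 entries read)
#3 VA=0x782A16E6D (w,user):
  L0 @0x35[30] → 0x49007  P=1,RW=1,US=1,PS=0
  L1 @0x49[21] → 0x4C007  P=1,RW=1,US=1,PS=0
  L2 @0x4C[22] → 0x50003  P=1,RW=1,US=0,PS=0
  → PROTECTION_VIOLATION  (3 entries read)
#4 VA=0xC1600A71 (r,user):
  L0 @0x35[3] → 0x51007  P=1,RW=1,US=1,PS=0
  L1 @0x51[11] → 0x52087  P=1,RW=1,US=1,PS=1
  → PA=0x52A71 (huge @L1)  (2 entries read)

Entries read for #1: 3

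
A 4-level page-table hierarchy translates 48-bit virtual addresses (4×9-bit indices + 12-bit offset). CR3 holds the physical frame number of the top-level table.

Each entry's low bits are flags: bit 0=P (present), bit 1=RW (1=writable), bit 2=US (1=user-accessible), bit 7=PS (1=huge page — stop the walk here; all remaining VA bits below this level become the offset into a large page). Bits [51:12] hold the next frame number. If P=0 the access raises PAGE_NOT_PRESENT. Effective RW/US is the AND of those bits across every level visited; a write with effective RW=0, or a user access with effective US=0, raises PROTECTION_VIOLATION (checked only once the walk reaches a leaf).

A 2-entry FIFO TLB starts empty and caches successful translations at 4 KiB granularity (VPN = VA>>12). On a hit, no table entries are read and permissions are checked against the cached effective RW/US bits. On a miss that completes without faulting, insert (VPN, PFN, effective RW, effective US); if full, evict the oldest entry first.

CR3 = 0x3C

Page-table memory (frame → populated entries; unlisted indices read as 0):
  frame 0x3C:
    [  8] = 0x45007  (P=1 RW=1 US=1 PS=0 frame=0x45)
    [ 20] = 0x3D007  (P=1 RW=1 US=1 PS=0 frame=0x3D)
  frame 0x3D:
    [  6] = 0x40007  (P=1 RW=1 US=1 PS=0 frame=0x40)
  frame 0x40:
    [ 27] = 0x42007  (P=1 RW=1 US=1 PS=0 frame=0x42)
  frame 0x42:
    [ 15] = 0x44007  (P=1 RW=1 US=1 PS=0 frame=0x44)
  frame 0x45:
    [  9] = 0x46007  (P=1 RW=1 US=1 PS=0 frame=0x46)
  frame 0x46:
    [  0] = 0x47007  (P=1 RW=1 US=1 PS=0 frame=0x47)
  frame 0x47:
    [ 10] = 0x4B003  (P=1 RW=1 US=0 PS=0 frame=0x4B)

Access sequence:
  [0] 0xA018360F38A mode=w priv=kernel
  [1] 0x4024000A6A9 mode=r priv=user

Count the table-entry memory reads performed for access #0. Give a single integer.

Per-access translation:
#0 VA=0xA018360F38A (w,kernel):
  L0 @0x3C[20] → 0x3D007  P=1,RW=1,US=1,PS=0
  L1 @0x3D[6] → 0x40007  P=1,RW=1,US=1,PS=0
  L2 @0x40[27] → 0x42007  P=1,RW=1,US=1,PS=0
  L3 @0x42[15] → 0x44007  P=1,RW=1,US=1,PS=0
  → PA=0x4438A  (4 entries read)
#1 VA=0x4024000A6A9 (r,user):
  L0 @0x3C[8] → 0x45007  P=1,RW=1,US=1,PS=0
  L1 @0x45[9] → 0x46007  P=1,RW=1,US=1,PS=0
  L2 @0x46[0] → 0x47007  P=1,RW=1,US=1,PS=0
  L3 @0x47[10] → 0x4B003  P=1,RW=1,US=0,PS=0
  ⇒ fault: PROTECTION_VIOLATION  — 4 lookups

Entries read for #0: 4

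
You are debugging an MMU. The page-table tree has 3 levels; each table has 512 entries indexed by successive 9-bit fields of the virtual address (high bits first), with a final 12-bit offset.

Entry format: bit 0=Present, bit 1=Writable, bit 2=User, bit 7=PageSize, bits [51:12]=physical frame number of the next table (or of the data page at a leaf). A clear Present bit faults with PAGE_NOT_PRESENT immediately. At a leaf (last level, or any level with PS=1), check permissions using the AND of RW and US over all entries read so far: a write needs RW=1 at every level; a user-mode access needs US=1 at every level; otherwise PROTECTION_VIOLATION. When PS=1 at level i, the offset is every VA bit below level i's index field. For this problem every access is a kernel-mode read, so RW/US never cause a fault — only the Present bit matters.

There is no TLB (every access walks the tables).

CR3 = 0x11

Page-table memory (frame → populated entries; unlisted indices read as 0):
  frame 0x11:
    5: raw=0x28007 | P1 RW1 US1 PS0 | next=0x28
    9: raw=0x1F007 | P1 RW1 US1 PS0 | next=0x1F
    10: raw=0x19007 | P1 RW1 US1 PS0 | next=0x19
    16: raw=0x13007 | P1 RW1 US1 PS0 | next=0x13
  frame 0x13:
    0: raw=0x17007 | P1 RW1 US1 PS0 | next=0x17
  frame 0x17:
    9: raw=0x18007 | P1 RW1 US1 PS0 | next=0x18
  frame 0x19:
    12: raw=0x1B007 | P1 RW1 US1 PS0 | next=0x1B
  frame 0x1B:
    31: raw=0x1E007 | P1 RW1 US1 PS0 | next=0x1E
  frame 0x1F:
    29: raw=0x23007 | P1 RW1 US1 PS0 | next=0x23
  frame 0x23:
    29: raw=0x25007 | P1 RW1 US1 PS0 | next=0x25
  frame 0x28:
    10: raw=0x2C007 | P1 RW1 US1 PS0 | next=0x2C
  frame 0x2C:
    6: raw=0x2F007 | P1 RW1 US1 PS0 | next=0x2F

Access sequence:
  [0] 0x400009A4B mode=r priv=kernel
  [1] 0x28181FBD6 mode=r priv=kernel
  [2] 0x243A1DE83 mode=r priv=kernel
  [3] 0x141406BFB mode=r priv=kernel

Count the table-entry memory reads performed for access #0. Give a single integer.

Per-access translation:
#0 VA=0x400009A4B (r,kernel):
  [0] read 0x11 idx=16: raw=0x13007 flags P=1 W=1 U=1 S=0
  [1] read 0x13 idx=0: raw=0x17007 flags P=1 W=1 U=1 S=0
  [2] read 0x17 idx=9: raw=0x18007 flags P=1 W=1 U=1 S=0
  ✓ 0x18A4B  — 3 lookups
#1 VA=0x28181FBD6 (r,kernel):
  [0] read 0x11 idx=10: raw=0x19007 flags P=1 W=1 U=1 S=0
  [1] read 0x19 idx=12: raw=0x1B007 flags P=1 W=1 U=1 S=0
  [2] read 0x1B idx=31: raw=0x1E007 flags P=1 W=1 U=1 S=0
  ✓ 0x1EBD6  — 3 lookups
#2 VA=0x243A1DE83 (r,kernel):
  [0] read 0x11 idx=9: raw=0x1F007 flags P=1 W=1 U=1 S=0
  [1] read 0x1F idx=29: raw=0x23007 flags P=1 W=1 U=1 S=0
  [2] read 0x23 idx=29: raw=0x25007 flags P=1 W=1 U=1 S=0
  ✓ 0x25E83  — 3 lookups
#3 VA=0x141406BFB (r,kernel):
  [0] read 0x11 idx=5: raw=0x28007 flags P=1 W=1 U=1 S=0
  [1] read 0x28 idx=10: raw=0x2C007 flags P=1 W=1 U=1 S=0
  [2] read 0x2C idx=6: raw=0x2F007 flags P=1 W=1 U=1 S=0
  ✓ 0x2FBFB  — 3 lookups

Entries read for #0: 3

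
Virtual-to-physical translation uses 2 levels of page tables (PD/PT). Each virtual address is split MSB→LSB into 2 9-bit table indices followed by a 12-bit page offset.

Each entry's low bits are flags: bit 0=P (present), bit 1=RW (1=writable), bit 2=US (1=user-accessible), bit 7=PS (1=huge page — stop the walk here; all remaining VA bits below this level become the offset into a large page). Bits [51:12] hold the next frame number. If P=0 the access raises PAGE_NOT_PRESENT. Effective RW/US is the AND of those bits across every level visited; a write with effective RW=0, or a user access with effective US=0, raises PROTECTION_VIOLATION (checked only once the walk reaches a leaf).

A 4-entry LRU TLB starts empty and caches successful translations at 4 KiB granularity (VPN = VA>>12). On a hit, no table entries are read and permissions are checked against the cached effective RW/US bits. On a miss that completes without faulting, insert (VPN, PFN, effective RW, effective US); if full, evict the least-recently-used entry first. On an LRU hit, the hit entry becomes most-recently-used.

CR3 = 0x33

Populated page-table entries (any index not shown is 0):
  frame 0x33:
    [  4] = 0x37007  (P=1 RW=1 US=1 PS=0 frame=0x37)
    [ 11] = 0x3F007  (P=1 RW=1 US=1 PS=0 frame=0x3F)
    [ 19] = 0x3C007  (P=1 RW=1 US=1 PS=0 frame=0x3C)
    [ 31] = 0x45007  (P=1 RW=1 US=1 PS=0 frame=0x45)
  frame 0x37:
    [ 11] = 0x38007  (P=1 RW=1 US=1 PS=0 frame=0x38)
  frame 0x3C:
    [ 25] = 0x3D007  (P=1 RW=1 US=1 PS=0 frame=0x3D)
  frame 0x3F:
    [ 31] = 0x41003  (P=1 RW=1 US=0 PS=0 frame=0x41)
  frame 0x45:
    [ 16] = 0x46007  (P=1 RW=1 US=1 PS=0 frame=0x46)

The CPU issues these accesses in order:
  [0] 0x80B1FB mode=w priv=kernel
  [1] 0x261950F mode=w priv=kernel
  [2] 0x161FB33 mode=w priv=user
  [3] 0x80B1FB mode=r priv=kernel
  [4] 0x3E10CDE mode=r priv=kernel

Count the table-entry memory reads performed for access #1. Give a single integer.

Walk each access:
#0 VA=0x80B1FB (w,kernel):
  [0] read 0x33 idx=4: raw=0x37007 flags P=1 W=1 U=1 S=0
  [1] read 0x37 idx=11: raw=0x38007 flags P=1 W=1 U=1 S=0
  ✓ 0x381FB  — 2 lookups
#1 VA=0x261950F (w,kernel):
  [0] read 0x33 idx=19: raw=0x3C007 flags P=1 W=1 U=1 S=0
  [1] read 0x3C idx=25: raw=0x3D007 flags P=1 W=1 U=1 S=0
  ✓ 0x3D50F  — 2 lookups
#2 VA=0x161FB33 (w,user):
  [0] read 0x33 idx=11: raw=0x3F007 flags P=1 W=1 U=1 S=0
  [1] read 0x3F idx=31: raw=0x41003 flags P=1 W=1 U=0 S=0
  → PROTECTION_VIOLATION  (2 entries read)
#3 VA=0x80B1FB (r,kernel):
  TLB hit vpn=0x80B → PA=0x381FB
#4 VA=0x3E10CDE (r,kernel):
  [0] read 0x33 idx=31: raw=0x45007 flags P=1 W=1 U=1 S=0
  [1] read 0x45 idx=16: raw=0x46007 flags P=1 W=1 U=1 S=0
  ✓ 0x46CDE  — 2 lookups

Entries read for #1: 2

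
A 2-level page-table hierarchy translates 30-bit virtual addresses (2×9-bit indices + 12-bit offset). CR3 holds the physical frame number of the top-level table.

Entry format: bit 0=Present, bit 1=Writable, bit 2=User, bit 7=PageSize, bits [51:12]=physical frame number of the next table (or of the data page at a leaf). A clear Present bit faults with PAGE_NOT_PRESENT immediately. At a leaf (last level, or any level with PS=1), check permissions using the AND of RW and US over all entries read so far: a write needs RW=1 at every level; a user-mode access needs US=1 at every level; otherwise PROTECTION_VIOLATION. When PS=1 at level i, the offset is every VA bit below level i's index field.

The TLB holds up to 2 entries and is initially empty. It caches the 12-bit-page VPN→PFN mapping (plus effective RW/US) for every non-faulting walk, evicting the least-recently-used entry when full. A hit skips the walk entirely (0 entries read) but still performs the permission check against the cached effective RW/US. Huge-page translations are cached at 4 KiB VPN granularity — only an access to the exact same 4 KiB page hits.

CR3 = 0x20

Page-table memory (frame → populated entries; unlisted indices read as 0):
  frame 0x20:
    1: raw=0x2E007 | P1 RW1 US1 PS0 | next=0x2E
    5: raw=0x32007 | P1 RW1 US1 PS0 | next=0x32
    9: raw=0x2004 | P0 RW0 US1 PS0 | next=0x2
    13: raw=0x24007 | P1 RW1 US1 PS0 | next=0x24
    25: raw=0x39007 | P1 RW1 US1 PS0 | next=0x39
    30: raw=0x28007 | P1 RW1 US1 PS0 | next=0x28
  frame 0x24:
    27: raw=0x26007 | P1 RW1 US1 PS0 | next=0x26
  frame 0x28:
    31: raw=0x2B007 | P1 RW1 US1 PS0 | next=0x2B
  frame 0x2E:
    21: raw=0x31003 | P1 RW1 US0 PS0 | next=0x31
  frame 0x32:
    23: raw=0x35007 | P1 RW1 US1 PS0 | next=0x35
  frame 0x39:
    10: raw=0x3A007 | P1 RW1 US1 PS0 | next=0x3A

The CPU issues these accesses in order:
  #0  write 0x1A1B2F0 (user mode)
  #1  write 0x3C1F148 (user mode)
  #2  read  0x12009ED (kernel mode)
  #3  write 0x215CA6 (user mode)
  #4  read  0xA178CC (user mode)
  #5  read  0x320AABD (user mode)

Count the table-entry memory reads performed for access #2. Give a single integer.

Trace:
#0 VA=0x1A1B2F0 (w,user):
  [0] read 0x20 idx=13: raw=0x24007 flags P=1 W=1 U=1 S=0
  [1] read 0x24 idx=27: raw=0x26007 flags P=1 W=1 U=1 S=0
  → PA=0x262F0  (2 entries read)
#1 VA=0x3C1F148 (w,user):
  [0] read 0x20 idx=30: raw=0x28007 flags P=1 W=1 U=1 S=0
  [1] read 0x28 idx=31: raw=0x2B007 flags P=1 W=1 U=1 S=0
  → PA=0x2B148  (2 entries read)
#2 VA=0x12009ED (r,kernel):
  [0] read 0x20 idx=9: raw=0x2004 flags P=0 W=0 U=1 S=0
  ⇒ fault: PAGE_NOT_PRESENT  — 1 lookups
#3 VA=0x215CA6 (w,user):
  [0] read 0x20 idx=1: raw=0x2E007 flags P=1 W=1 U=1 S=0
  [1] read 0x2E idx=21: raw=0x31003 flags P=1 W=1 U=0 S=0
  ⇒ fault: PROTECTION_VIOLATION  — 2 lookups
#4 VA=0xA178CC (r,user):
  [0] read 0x20 idx=5: raw=0x32007 flags P=1 W=1 U=1 S=0
  [1] read 0x32 idx=23: raw=0x35007 flags P=1 W=1 U=1 S=0
  → PA=0x358CC  (2 entries read)
#5 VA=0x320AABD (r,user):
  [0] read 0x20 idx=25: raw=0x39007 flags P=1 W=1 U=1 S=0
  [1] read 0x39 idx=10: raw=0x3A007 flags P=1 W=1 U=1 S=0
  → PA=0x3AABD  (2 entries read)

Entries read for #2: 1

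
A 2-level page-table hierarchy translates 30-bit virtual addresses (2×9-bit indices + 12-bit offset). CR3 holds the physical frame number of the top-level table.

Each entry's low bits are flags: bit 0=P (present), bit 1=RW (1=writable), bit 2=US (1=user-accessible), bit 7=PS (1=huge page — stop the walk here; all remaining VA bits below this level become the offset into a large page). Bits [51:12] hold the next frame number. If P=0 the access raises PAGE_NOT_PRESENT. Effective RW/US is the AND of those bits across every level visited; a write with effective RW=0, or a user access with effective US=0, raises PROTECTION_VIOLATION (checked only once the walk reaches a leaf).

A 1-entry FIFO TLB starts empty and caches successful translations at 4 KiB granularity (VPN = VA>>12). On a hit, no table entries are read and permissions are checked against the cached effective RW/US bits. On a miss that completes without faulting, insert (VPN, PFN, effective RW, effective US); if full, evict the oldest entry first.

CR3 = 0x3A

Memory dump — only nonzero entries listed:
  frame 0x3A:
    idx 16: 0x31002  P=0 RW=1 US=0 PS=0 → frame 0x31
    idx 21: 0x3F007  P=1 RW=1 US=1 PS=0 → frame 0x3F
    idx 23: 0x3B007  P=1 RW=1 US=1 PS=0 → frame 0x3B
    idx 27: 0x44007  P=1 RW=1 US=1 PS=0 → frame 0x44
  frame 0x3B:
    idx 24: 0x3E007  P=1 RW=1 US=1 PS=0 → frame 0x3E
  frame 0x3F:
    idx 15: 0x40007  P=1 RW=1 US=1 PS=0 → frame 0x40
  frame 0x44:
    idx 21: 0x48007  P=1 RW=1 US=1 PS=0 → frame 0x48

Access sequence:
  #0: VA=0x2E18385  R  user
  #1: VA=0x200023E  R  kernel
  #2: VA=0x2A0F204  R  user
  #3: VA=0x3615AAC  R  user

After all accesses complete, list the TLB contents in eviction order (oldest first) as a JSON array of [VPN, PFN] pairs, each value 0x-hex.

Trace:
#0 VA=0x2E18385 (r,user):
  L0: frame=0x3A idx=23 entry=0x3B007 [P=1 RW=1 US=1 PS=0]
  L1: frame=0x3B idx=24 entry=0x3E007 [P=1 RW=1 US=1 PS=0]
  ✓ 0x3E385  — 2 lookups
#1 VA=0x200023E (r,kernel):
  L0: frame=0x3A idx=16 entry=0x31002 [P=0 RW=1 US=0 PS=0]
  ✗ PAGE_NOT_PRESENT  [1 reads]
#2 VA=0x2A0F204 (r,user):
  L0: frame=0x3A idx=21 entry=0x3F007 [P=1 RW=1 US=1 PS=0]
  L1: frame=0x3F idx=15 entry=0x40007 [P=1 RW=1 US=1 PS=0]
  ✓ 0x40204  — 2 lookups
#3 VA=0x3615AAC (r,user):
  L0: frame=0x3A idx=27 entry=0x44007 [P=1 RW=1 US=1 PS=0]
  L1: frame=0x44 idx=21 entry=0x48007 [P=1 RW=1 US=1 PS=0]
  ✓ 0x48AAC  — 2 lookups

TLB: [["0x3615", "0x48"]]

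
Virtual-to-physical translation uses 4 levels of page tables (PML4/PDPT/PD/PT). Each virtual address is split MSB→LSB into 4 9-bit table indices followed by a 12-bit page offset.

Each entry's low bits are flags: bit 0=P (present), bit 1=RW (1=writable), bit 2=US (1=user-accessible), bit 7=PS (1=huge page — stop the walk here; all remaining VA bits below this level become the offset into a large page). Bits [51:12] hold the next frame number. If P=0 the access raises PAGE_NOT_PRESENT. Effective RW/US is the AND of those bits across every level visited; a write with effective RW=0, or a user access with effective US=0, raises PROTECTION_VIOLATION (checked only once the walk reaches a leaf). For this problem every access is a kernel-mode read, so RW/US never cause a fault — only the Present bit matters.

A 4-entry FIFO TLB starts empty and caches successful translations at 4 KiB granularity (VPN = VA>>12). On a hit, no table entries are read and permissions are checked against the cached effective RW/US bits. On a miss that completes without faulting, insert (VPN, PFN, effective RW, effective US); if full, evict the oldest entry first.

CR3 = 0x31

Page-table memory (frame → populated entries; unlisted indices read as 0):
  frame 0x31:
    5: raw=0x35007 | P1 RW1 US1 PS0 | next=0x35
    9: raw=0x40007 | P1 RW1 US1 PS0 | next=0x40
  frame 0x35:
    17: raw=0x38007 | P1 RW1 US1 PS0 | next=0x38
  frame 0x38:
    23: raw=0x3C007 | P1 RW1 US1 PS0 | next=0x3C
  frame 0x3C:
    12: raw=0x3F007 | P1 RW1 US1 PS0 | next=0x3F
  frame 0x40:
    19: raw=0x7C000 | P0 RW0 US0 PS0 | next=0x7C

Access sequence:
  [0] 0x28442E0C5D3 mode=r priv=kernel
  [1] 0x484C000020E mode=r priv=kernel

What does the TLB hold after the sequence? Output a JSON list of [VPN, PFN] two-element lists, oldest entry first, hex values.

Per-access translation:
#0 VA=0x28442E0C5D3 (r,kernel):
  [0] read 0x31 idx=5: raw=0x35007 flags P=1 W=1 U=1 S=0
  [1] read 0x35 idx=17: raw=0x38007 flags P=1 W=1 U=1 S=0
  [2] read 0x38 idx=23: raw=0x3C007 flags P=1 W=1 U=1 S=0
  [3] read 0x3C idx=12: raw=0x3F007 flags P=1 W=1 U=1 S=0
  ✓ 0x3F5D3  — 4 lookups
#1 VA=0x484C000020E (r,kernel):
  [0] read 0x31 idx=9: raw=0x40007 flags P=1 W=1 U=1 S=0
  [1] read 0x40 idx=19: raw=0x7C000 flags P=0 W=0 U=0 S=0
  ⇒ fault: PAGE_NOT_PRESENT  — 2 lookups

TLB: [["0x28442E0C", "0x3F"]]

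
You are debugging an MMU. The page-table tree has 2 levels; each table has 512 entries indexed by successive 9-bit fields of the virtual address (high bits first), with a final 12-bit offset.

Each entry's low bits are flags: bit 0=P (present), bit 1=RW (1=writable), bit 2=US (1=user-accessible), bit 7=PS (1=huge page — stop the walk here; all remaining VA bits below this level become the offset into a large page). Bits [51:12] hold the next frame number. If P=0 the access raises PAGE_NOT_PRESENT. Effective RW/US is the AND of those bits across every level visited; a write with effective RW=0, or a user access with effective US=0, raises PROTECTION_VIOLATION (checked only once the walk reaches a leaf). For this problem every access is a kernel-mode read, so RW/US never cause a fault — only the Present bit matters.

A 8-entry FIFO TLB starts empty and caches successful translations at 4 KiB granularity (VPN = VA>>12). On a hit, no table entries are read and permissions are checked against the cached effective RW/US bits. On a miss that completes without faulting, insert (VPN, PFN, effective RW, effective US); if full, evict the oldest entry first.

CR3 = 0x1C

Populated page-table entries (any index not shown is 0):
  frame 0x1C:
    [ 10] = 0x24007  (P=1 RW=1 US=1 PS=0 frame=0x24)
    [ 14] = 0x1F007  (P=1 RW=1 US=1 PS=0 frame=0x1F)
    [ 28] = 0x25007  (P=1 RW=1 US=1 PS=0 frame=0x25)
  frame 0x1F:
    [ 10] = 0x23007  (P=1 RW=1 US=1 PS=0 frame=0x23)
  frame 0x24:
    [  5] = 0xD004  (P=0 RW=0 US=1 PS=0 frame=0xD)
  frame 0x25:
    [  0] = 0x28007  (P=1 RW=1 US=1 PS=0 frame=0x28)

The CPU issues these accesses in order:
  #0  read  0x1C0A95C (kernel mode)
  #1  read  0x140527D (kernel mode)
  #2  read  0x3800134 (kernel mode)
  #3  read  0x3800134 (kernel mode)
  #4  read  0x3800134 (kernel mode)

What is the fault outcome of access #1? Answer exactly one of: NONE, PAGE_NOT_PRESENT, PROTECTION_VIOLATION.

Per-access translation:
#0 VA=0x1C0A95C (r,kernel):
  lvl0: tbl 0x1C, slot 14 ⇒ 0x1F007 (P1/RW1/US1/PS0)
  lvl1: tbl 0x1F, slot 10 ⇒ 0x23007 (P1/RW1/US1/PS0)
  ⇒ phys 0x2395C  [2 reads]
#1 VA=0x140527D (r,kernel):
  lvl0: tbl 0x1C, slot 10 ⇒ 0x24007 (P1/RW1/US1/PS0)
  lvl1: tbl 0x24, slot 5 ⇒ 0xD004 (P0/RW0/US1/PS0)
  → PAGE_NOT_PRESENT  (2 entries read)
#2 VA=0x3800134 (r,kernel):
  lvl0: tbl 0x1C, slot 28 ⇒ 0x25007 (P1/RW1/US1/PS0)
  lvl1: tbl 0x25, slot 0 ⇒ 0x28007 (P1/RW1/US1/PS0)
  ⇒ phys 0x28134  [2 reads]
#3 VA=0x3800134 (r,kernel):
  TLB hit vpn=0x3800 → PA=0x28134
#4 VA=0x3800134 (r,kernel):
  TLB hit vpn=0x3800 → PA=0x28134

Access #1 fault: PAGE_NOT_PRESENT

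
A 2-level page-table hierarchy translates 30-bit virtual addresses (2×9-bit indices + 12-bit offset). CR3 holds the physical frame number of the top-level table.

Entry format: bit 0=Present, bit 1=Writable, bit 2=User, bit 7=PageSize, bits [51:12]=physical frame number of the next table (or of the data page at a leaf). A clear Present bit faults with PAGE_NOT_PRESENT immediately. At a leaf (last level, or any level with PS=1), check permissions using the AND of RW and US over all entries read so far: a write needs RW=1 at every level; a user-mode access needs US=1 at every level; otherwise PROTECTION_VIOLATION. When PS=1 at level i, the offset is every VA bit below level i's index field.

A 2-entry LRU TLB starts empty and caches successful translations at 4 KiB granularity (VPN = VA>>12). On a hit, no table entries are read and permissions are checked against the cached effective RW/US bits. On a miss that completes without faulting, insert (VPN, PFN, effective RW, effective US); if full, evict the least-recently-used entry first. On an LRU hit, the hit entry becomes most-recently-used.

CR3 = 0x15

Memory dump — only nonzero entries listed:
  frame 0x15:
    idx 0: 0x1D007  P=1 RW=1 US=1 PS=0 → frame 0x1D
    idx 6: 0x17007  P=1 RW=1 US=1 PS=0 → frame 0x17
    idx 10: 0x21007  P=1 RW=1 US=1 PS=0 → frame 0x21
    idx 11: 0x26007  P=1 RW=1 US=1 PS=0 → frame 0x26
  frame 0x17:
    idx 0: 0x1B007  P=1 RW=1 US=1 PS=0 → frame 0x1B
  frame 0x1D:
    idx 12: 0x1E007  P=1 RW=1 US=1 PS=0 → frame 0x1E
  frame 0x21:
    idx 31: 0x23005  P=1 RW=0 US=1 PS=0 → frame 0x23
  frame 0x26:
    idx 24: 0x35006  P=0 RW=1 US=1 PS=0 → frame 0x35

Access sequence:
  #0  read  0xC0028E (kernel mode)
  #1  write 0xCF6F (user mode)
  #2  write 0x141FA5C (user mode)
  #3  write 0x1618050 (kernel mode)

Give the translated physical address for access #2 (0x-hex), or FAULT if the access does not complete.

Trace:
#0 VA=0xC0028E (r,kernel):
  L0 @0x15[6] → 0x17007  P=1,RW=1,US=1,PS=0
  L1 @0x17[0] → 0x1B007  P=1,RW=1,US=1,PS=0
  ⇒ phys 0x1B28E  [2 reads]
#1 VA=0xCF6F (w,user):
  L0 @0x15[0] → 0x1D007  P=1,RW=1,US=1,PS=0
  L1 @0x1D[12] → 0x1E007  P=1,RW=1,US=1,PS=0
  ⇒ phys 0x1EF6F  [2 reads]
#2 VA=0x141FA5C (w,user):
  L0 @0x15[10] → 0x21007  P=1,RW=1,US=1,PS=0
  L1 @0x21[31] → 0x23005  P=1,RW=0,US=1,PS=0
  ✗ PROTECTION_VIOLATION  [2 reads]
#3 VA=0x1618050 (w,kernel):
  L0 @0x15[11] → 0x26007  P=1,RW=1,US=1,PS=0
  L1 @0x26[24] → 0x35006  P=0,RW=1,US=1,PS=0
  ✗ PAGE_NOT_PRESENT  [2 reads]

Access #2 PA: FAULT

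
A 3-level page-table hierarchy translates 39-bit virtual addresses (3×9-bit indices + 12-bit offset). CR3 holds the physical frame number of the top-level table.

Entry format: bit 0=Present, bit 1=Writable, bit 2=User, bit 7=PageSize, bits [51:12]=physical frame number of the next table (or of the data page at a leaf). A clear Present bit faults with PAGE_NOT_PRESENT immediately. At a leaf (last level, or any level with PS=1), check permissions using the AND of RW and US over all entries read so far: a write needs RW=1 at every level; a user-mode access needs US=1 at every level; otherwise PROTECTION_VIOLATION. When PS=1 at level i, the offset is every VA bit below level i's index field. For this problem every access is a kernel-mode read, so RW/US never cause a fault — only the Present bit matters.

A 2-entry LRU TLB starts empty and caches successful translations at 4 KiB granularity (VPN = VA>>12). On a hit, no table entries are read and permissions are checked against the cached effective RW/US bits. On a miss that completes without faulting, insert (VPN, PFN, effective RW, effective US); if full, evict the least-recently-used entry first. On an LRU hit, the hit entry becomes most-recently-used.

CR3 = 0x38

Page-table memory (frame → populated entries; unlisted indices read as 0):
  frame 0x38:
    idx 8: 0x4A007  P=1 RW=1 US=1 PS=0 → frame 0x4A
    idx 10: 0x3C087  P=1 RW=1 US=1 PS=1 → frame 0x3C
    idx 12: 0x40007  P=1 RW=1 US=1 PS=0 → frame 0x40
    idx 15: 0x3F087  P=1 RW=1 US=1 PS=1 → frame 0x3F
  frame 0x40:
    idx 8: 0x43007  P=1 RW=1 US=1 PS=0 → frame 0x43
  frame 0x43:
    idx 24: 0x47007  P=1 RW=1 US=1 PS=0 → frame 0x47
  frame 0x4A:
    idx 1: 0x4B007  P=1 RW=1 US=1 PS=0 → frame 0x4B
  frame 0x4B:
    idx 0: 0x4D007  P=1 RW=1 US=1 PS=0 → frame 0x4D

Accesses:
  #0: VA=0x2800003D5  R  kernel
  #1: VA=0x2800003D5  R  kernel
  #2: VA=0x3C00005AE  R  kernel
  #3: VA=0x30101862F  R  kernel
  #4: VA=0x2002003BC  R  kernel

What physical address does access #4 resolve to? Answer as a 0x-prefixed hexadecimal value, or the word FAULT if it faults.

Per-access translation:
#0 VA=0x2800003D5 (r,kernel):
  [0] read 0x38 idx=10: raw=0x3C087 flags P=1 W=1 U=1 S=1
  → PA=0x3C3D5 (huge @L0)  (1 entries read)
#1 VA=0x2800003D5 (r,kernel):
  TLB hit vpn=0x280000 → PA=0x3C3D5
#2 VA=0x3C00005AE (r,kernel):
  [0] read 0x38 idx=15: raw=0x3F087 flags P=1 W=1 U=1 S=1
  → PA=0x3F5AE (huge @L0)  (1 entries read)
#3 VA=0x30101862F (r,kernel):
  [0] read 0x38 idx=12: raw=0x40007 flags P=1 W=1 U=1 S=0
  [1] read 0x40 idx=8: raw=0x43007 flags P=1 W=1 U=1 S=0
  [2] read 0x43 idx=24: raw=0x47007 flags P=1 W=1 U=1 S=0
  → PA=0x4762F  (3 entries read)
#4 VA=0x2002003BC (r,kernel):
  [0] read 0x38 idx=8: raw=0x4A007 flags P=1 W=1 U=1 S=0
  [1] read 0x4A idx=1: raw=0x4B007 flags P=1 W=1 U=1 S=0
  [2] read 0x4B idx=0: raw=0x4D007 flags P=1 W=1 U=1 S=0
  → PA=0x4D3BC  (3 entries read)

Access #4 PA: 0x4D3BC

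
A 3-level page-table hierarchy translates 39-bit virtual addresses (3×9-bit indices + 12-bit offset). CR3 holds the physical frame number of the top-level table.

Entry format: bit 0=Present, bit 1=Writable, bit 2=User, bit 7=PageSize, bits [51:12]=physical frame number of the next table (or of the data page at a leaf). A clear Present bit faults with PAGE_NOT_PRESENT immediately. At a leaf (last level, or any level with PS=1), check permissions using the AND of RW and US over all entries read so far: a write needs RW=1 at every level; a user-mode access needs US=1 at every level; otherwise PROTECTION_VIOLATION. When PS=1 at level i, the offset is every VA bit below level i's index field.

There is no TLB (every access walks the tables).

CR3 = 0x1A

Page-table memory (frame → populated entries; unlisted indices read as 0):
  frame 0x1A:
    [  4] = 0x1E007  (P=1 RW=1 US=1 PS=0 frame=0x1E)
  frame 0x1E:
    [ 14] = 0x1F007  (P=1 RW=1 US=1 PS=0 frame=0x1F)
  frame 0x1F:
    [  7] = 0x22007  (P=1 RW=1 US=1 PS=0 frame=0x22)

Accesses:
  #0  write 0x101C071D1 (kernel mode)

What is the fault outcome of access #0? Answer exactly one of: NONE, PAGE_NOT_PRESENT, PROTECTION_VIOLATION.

Walk each access:
#0 VA=0x101C071D1 (w,kernel):
  [0] read 0x1A idx=4: raw=0x1E007 flags P=1 W=1 U=1 S=0
  [1] read 0x1E idx=14: raw=0x1F007 flags P=1 W=1 U=1 S=0
  [2] read 0x1F idx=7: raw=0x22007 flags P=1 W=1 U=1 S=0
  → PA=0x221D1  (3 entries read)

Access #0 fault: NONE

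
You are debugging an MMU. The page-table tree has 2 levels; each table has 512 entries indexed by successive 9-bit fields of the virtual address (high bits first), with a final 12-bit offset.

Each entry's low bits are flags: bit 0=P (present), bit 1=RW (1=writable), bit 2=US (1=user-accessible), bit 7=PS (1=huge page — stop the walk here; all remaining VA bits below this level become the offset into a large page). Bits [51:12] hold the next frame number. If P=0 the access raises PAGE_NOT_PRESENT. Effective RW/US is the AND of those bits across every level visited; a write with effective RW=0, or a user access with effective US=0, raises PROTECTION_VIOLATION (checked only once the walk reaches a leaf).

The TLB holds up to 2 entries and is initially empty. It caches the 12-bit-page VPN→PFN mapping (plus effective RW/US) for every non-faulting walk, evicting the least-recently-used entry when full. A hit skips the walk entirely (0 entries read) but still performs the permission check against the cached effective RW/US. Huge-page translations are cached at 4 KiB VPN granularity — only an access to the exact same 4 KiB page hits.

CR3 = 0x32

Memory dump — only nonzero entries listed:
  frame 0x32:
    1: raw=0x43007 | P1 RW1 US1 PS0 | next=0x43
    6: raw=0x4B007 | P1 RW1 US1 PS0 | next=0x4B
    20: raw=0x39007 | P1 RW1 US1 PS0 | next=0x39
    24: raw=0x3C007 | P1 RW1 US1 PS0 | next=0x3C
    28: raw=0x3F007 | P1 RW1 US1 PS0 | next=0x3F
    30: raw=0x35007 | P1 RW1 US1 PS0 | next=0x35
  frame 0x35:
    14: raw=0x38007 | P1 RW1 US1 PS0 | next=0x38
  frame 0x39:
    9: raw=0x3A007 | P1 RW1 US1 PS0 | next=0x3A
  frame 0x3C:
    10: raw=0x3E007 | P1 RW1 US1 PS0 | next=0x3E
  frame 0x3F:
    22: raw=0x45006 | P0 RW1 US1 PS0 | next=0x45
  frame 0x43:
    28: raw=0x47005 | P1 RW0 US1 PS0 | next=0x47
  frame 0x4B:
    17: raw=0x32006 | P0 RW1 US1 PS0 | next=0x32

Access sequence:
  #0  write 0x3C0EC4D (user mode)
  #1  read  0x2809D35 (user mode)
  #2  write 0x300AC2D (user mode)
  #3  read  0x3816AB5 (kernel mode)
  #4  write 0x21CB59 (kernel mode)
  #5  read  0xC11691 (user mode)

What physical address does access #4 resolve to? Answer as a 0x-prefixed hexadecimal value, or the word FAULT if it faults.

Per-access translation:
#0 VA=0x3C0EC4D (w,user):
  L0: frame=0x32 idx=30 entry=0x35007 [P=1 RW=1 US=1 PS=0]
  L1: frame=0x35 idx=14 entry=0x38007 [P=1 RW=1 US=1 PS=0]
  ⇒ phys 0x38C4D  [2 reads]
#1 VA=0x2809D35 (r,user):
  L0: frame=0x32 idx=20 entry=0x39007 [P=1 RW=1 US=1 PS=0]
  L1: frame=0x39 idx=9 entry=0x3A007 [P=1 RW=1 US=1 PS=0]
  ⇒ phys 0x3AD35  [2 reads]
#2 VA=0x300AC2D (w,user):
  L0: frame=0x32 idx=24 entry=0x3C007 [P=1 RW=1 US=1 PS=0]
  L1: frame=0x3C idx=10 entry=0x3E007 [P=1 RW=1 US=1 PS=0]
  ⇒ phys 0x3EC2D  [2 reads]
#3 VA=0x3816AB5 (r,kernel):
  L0: frame=0x32 idx=28 entry=0x3F007 [P=1 RW=1 US=1 PS=0]
  L1: frame=0x3F idx=22 entry=0x45006 [P=0 RW=1 US=1 PS=0]
  ✗ PAGE_NOT_PRESENT  [2 reads]
#4 VA=0x21CB59 (w,kernel):
  L0: frame=0x32 idx=1 entry=0x43007 [P=1 RW=1 US=1 PS=0]
  L1: frame=0x43 idx=28 entry=0x47005 [P=1 RW=0 US=1 PS=0]
  ✗ PROTECTION_VIOLATION  [2 reads]
#5 VA=0xC11691 (r,user):
  L0: frame=0x32 idx=6 entry=0x4B007 [P=1 RW=1 US=1 PS=0]
  L1: frame=0x4B idx=17 entry=0x32006 [P=0 RW=1 US=1 PS=0]
  ✗ PAGE_NOT_PRESENT  [2 reads]

Access #4 PA: FAULT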